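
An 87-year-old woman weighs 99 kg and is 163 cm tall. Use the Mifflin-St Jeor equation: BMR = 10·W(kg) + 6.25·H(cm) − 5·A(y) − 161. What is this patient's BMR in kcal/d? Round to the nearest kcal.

1413 kcal/d

Mifflin-St Jeor (female): BMR = 10(99) + 6.25(163) − 5(87) − 161 = 990 + 1018.75 − 435 − 161 = 1412.75 kcal/day.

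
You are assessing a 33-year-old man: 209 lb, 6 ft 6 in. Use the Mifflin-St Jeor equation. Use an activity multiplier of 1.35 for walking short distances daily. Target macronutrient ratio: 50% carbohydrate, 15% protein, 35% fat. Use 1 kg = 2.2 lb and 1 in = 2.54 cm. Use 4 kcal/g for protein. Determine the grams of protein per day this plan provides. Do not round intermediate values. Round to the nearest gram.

103 g/day

Convert to metric: weight = 209 ÷ 2.2 = 95 kg; height = (6×12 + 6) × 2.54 = 78 × 2.54 = 198.12 cm.
Mifflin-St Jeor (male): BMR = 10(95) + 6.25(198.12) − 5(33) + 5 = 950 + 1238.25 − 165 + 5 = 2028.25 kcal/day.
TEE = 2028.25 × 1.35 = 2738.1375 kcal/day.
Protein energy = 15% × 2738.1375 = 410.7206 kcal.
Protein = 410.7206 ÷ 4 kcal/g = 102.6802 g.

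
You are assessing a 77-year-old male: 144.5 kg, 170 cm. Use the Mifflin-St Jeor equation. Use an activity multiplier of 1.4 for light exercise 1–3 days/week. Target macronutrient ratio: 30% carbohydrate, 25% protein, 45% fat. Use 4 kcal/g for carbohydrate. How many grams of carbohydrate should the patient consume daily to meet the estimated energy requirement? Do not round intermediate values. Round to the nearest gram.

223 g/day

Mifflin-St Jeor (male): BMR = 10(144.5) + 6.25(170) − 5(77) + 5 = 1445 + 1062.5 − 385 + 5 = 2127.5 kcal/day.
TEE = 2127.5 × 1.4 = 2978.5 kcal/day.
Carbohydrate energy = 30% × 2978.5 = 893.55 kcal.
Carbohydrate = 893.55 ÷ 4 kcal/g = 223.3875 g.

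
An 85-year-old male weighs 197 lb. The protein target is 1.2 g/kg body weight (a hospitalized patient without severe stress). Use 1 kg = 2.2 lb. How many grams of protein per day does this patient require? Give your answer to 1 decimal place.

107.5 g/day

Weight in kg = 197 ÷ 2.2 = 89.5455 kg.
Protein = 1.2 g/kg × 89.5455 kg = 107.4545 g/day.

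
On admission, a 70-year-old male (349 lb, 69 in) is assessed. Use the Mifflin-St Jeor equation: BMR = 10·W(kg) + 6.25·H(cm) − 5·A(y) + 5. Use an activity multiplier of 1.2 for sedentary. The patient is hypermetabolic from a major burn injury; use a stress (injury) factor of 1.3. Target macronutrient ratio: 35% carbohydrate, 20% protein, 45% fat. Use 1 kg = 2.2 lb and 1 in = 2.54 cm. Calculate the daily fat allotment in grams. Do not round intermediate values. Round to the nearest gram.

182 g/day

Convert to metric: weight = 349 ÷ 2.2 = 158.6364 kg; height = 69 × 2.54 = 175.26 cm.
Mifflin-St Jeor (male): BMR = 10(158.6364) + 6.25(175.26) − 5(70) + 5 = 1586.3636 + 1095.375 − 350 + 5 = 2336.7386 kcal/day.
TEE = 2336.7386 × 1.2 = 2804.0864 kcal/day.
With stress factor 1.3: 2804.0864 × 1.3 = 3645.3123 kcal/day.
Fat energy = 45% × 3645.3123 = 1640.3905 kcal.
Fat = 1640.3905 ÷ 9 kcal/g = 182.2656 g.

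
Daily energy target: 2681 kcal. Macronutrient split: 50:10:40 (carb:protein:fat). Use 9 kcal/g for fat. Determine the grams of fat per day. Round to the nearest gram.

119 g/day

Fat energy = 40% × 2681 = 1072.4 kcal.
At 9 kcal/g: 1072.4 ÷ 9 = 119.1556 g.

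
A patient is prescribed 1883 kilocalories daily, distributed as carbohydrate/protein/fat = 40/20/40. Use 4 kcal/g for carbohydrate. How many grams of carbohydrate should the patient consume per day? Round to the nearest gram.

Carbohydrate energy = 40% × 1883 = 753.2 kcal.
At 4 kcal/g: 753.2 ÷ 4 = 188.3 g.

188 g/day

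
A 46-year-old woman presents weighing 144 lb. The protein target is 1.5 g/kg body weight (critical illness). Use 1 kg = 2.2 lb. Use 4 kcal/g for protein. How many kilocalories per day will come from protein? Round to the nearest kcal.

Weight in kg = 144 ÷ 2.2 = 65.4545 kg.
Protein = 1.5 g/kg × 65.4545 kg = 98.1818 g/day.
Protein energy = 98.1818 g × 4 kcal/g = 392.7273 kcal/day.

393 kcal/day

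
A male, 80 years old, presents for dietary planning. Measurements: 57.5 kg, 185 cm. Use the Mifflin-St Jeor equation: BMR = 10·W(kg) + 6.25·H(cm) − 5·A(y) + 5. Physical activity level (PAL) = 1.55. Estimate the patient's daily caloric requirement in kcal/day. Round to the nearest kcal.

2071 kcal/day

Mifflin-St Jeor (male): BMR = 10(57.5) + 6.25(185) − 5(80) + 5 = 575 + 1156.25 − 400 + 5 = 1336.25 kcal/day.
TEE = BMR × activity factor = 1336.25 × 1.55 = 2071.1875 kcal/day.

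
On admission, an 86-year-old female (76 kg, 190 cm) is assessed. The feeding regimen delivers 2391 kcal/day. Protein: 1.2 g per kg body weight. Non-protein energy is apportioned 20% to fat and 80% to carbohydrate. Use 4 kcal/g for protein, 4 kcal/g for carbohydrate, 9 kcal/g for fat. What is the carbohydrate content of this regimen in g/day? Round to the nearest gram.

Protein = 1.2 × 76 = 91.2 g → 91.2 × 4 = 364.8 kcal.
Non-protein calories = 2391 − 364.8 = 2026.2 kcal.
Fat: 20% × 2026.2 = 405.24 kcal; carbohydrate: 1620.96 kcal.
Carbohydrate: 1620.96 kcal ÷ 4 kcal/g = 405.24 g.

405 g/day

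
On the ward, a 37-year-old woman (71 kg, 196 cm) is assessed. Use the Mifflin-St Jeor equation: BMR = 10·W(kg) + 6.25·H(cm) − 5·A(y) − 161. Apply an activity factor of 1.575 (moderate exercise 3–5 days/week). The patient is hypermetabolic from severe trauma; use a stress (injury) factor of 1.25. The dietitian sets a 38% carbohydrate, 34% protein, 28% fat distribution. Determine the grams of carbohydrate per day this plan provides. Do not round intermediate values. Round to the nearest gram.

Mifflin-St Jeor (female): BMR = 10(71) + 6.25(196) − 5(37) − 161 = 710 + 1225 − 185 − 161 = 1589 kcal/day.
TEE = 1589 × 1.575 = 2502.675 kcal/day.
With stress factor 1.25: 2502.675 × 1.25 = 3128.3438 kcal/day.
Carbohydrate energy = 38% × 3128.3438 = 1188.7706 kcal.
Carbohydrate = 1188.7706 ÷ 4 kcal/g = 297.1927 g.

297 g/day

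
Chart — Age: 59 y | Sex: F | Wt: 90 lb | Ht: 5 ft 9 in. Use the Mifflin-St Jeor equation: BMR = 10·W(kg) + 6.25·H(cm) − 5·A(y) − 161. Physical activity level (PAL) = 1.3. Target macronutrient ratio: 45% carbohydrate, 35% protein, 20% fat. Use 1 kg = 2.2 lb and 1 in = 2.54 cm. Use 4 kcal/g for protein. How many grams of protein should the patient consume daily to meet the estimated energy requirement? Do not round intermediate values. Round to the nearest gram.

Convert to metric: weight = 90 ÷ 2.2 = 40.9091 kg; height = (5×12 + 9) × 2.54 = 69 × 2.54 = 175.26 cm.
Mifflin-St Jeor (female): BMR = 10(40.9091) + 6.25(175.26) − 5(59) − 161 = 409.0909 + 1095.375 − 295 − 161 = 1048.4659 kcal/day.
TEE = 1048.4659 × 1.3 = 1363.0057 kcal/day.
Protein energy = 35% × 1363.0057 = 477.052 kcal.
Protein = 477.052 ÷ 4 kcal/g = 119.263 g.

119 g/day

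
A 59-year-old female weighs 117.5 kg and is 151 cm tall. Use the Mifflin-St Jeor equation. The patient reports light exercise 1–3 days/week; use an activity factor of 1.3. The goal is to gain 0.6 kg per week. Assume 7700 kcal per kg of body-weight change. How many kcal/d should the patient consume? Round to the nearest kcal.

Mifflin-St Jeor (female): BMR = 10(117.5) + 6.25(151) − 5(59) − 161 = 1175 + 943.75 − 295 − 161 = 1662.75 kcal/day.
TEE = 1662.75 × 1.3 = 2161.575 kcal/day.
Required daily surplus = 0.6 × 7700 ÷ 7 = 660 kcal/day.
Target intake = 2161.575 + 660 = 2821.575 kcal/day.

2822 kcal/d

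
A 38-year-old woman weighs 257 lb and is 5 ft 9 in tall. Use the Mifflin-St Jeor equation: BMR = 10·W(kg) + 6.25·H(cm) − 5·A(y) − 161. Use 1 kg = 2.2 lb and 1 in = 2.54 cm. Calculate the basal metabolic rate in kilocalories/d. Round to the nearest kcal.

Convert to metric: weight = 257 ÷ 2.2 = 116.8182 kg; height = (5×12 + 9) × 2.54 = 69 × 2.54 = 175.26 cm.
Mifflin-St Jeor (female): BMR = 10(116.8182) + 6.25(175.26) − 5(38) − 161 = 1168.1818 + 1095.375 − 190 − 161 = 1912.5568 kcal/day.

1913 kilocalories/d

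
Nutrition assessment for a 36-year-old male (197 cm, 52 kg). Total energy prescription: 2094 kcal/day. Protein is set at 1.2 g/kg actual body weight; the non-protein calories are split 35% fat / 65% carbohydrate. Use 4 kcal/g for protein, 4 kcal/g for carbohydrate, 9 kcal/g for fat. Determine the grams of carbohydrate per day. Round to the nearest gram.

300 g/day

Protein = 1.2 × 52 = 62.4 g → 62.4 × 4 = 249.6 kcal.
Non-protein calories = 2094 − 249.6 = 1844.4 kcal.
Fat: 35% × 1844.4 = 645.54 kcal; carbohydrate: 1198.86 kcal.
Carbohydrate: 1198.86 kcal ÷ 4 kcal/g = 299.715 g.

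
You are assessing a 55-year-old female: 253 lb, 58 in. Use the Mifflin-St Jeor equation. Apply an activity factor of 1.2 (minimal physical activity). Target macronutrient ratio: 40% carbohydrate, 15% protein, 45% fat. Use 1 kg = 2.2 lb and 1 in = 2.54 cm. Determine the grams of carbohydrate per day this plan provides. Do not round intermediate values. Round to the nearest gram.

196 g/day

Convert to metric: weight = 253 ÷ 2.2 = 115 kg; height = 58 × 2.54 = 147.32 cm.
Mifflin-St Jeor (female): BMR = 10(115) + 6.25(147.32) − 5(55) − 161 = 1150 + 920.75 − 275 − 161 = 1634.75 kcal/day.
TEE = 1634.75 × 1.2 = 1961.7 kcal/day.
Carbohydrate energy = 40% × 1961.7 = 784.68 kcal.
Carbohydrate = 784.68 ÷ 4 kcal/g = 196.17 g.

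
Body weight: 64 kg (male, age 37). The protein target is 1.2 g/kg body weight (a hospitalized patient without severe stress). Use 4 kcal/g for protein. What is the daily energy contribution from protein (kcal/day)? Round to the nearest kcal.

307 kcal/day

Protein = 1.2 g/kg × 64 kg = 76.8 g/day.
Protein energy = 76.8 g × 4 kcal/g = 307.2 kcal/day.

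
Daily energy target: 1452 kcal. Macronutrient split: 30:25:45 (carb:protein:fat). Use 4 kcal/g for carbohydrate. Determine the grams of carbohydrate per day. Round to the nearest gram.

Carbohydrate energy = 30% × 1452 = 435.6 kcal.
At 4 kcal/g: 435.6 ÷ 4 = 108.9 g.

109 g/day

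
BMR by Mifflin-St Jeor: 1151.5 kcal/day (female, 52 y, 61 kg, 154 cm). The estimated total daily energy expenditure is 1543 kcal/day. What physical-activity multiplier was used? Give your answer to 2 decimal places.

Activity factor = TEE ÷ BMR = 1543 ÷ 1151.5 = 1.34.

1.34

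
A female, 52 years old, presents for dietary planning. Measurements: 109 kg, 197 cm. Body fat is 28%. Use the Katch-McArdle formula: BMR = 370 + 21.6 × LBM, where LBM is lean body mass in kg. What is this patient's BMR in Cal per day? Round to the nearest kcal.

2065 Cal per day

LBM = 109 × (1 − 0.28) = 78.48 kg. Katch-McArdle: BMR = 370 + 21.6 × 78.48 = 2065.168 kcal/day.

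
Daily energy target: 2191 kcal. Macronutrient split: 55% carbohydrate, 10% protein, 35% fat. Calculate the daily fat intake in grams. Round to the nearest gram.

Fat energy = 35% × 2191 = 766.85 kcal.
At 9 kcal/g: 766.85 ÷ 9 = 85.2056 g.

85 g/day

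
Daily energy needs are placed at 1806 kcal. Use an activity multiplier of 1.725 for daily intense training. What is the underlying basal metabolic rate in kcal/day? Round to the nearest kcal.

1047 kcal/day

BMR = TEE ÷ activity factor = 1806 ÷ 1.725 = 1046.9565 kcal/day.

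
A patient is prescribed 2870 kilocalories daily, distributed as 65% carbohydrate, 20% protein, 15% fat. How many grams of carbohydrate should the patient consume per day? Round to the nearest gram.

Carbohydrate energy = 65% × 2870 = 1865.5 kcal.
At 4 kcal/g: 1865.5 ÷ 4 = 466.375 g.

466 g/day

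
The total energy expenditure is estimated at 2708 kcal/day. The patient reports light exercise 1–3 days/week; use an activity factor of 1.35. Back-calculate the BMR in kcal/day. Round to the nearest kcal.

2006 kcal/day

BMR = TEE ÷ activity factor = 2708 ÷ 1.35 = 2005.9259 kcal/day.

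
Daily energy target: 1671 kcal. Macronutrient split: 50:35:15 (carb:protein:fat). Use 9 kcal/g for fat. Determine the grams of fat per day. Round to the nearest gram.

Fat energy = 15% × 1671 = 250.65 kcal.
At 9 kcal/g: 250.65 ÷ 9 = 27.85 g.

28 g/day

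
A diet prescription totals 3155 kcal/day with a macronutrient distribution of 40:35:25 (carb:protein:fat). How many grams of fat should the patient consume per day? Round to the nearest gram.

Fat energy = 25% × 3155 = 788.75 kcal.
At 9 kcal/g: 788.75 ÷ 9 = 87.6389 g.

88 g/day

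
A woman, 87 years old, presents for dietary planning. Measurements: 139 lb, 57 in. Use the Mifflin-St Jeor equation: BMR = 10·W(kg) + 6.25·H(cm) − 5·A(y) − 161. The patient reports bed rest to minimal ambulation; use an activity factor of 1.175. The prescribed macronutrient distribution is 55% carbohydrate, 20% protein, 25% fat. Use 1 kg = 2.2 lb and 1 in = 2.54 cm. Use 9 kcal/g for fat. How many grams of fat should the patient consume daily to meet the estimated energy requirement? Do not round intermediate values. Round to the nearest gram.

31 g/day

Convert to metric: weight = 139 ÷ 2.2 = 63.1818 kg; height = 57 × 2.54 = 144.78 cm.
Mifflin-St Jeor (female): BMR = 10(63.1818) + 6.25(144.78) − 5(87) − 161 = 631.8182 + 904.875 − 435 − 161 = 940.6932 kcal/day.
TEE = 940.6932 × 1.175 = 1105.3145 kcal/day.
Fat energy = 25% × 1105.3145 = 276.3286 kcal.
Fat = 276.3286 ÷ 9 kcal/g = 30.7032 g.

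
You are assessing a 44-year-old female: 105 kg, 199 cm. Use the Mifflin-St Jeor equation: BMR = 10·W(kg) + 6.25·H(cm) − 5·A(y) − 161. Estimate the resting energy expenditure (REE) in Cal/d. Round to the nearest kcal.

Mifflin-St Jeor (female): BMR = 10(105) + 6.25(199) − 5(44) − 161 = 1050 + 1243.75 − 220 − 161 = 1912.75 kcal/day.

1913 Cal/d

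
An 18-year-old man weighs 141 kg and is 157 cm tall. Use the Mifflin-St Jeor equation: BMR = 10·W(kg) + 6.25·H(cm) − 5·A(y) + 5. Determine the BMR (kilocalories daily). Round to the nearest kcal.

2306 kilocalories daily

Mifflin-St Jeor (male): BMR = 10(141) + 6.25(157) − 5(18) + 5 = 1410 + 981.25 − 90 + 5 = 2306.25 kcal/day.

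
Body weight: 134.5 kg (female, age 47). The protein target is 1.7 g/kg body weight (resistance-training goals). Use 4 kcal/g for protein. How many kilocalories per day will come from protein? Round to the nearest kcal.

915 kcal/day

Protein = 1.7 g/kg × 134.5 kg = 228.65 g/day.
Protein energy = 228.65 g × 4 kcal/g = 914.6 kcal/day.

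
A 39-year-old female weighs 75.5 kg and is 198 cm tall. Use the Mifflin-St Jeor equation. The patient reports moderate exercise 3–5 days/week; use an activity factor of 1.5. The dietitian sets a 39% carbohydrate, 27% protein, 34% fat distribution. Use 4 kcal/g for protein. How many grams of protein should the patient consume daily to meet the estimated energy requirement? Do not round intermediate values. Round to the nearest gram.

Mifflin-St Jeor (female): BMR = 10(75.5) + 6.25(198) − 5(39) − 161 = 755 + 1237.5 − 195 − 161 = 1636.5 kcal/day.
TEE = 1636.5 × 1.5 = 2454.75 kcal/day.
Protein energy = 27% × 2454.75 = 662.7825 kcal.
Protein = 662.7825 ÷ 4 kcal/g = 165.6956 g.

166 g/day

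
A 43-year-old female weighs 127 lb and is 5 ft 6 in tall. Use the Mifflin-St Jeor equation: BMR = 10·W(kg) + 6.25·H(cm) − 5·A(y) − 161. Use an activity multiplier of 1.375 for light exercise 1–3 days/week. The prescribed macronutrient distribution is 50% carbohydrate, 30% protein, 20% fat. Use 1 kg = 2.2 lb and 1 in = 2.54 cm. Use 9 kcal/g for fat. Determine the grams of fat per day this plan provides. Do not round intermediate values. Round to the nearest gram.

Convert to metric: weight = 127 ÷ 2.2 = 57.7273 kg; height = (5×12 + 6) × 2.54 = 66 × 2.54 = 167.64 cm.
Mifflin-St Jeor (female): BMR = 10(57.7273) + 6.25(167.64) − 5(43) − 161 = 577.2727 + 1047.75 − 215 − 161 = 1249.0227 kcal/day.
TEE = 1249.0227 × 1.375 = 1717.4063 kcal/day.
Fat energy = 20% × 1717.4063 = 343.4813 kcal.
Fat = 343.4813 ÷ 9 kcal/g = 38.1646 g.

38 g/day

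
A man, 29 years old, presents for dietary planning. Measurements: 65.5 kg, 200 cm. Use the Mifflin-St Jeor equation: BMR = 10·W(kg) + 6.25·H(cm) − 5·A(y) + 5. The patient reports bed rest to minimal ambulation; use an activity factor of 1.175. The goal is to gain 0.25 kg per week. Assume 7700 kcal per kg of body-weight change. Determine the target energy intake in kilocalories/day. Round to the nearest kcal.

2349 kilocalories/day

Mifflin-St Jeor (male): BMR = 10(65.5) + 6.25(200) − 5(29) + 5 = 655 + 1250 − 145 + 5 = 1765 kcal/day.
TEE = 1765 × 1.175 = 2073.875 kcal/day.
Required daily surplus = 0.25 × 7700 ÷ 7 = 275 kcal/day.
Target intake = 2073.875 + 275 = 2348.875 kcal/day.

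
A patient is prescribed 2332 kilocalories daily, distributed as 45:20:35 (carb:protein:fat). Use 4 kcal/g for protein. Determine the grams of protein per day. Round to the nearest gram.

Protein energy = 20% × 2332 = 466.4 kcal.
At 4 kcal/g: 466.4 ÷ 4 = 116.6 g.

117 g/day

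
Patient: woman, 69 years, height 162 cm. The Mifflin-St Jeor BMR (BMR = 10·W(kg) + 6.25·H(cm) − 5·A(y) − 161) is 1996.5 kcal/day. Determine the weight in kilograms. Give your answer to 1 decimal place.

1996.5 = 10·W + 6.25(162) − 5(69) − 161
10·W = 1996.5 − 506.5 = 1490, so W = 149 kg.

149.0 kg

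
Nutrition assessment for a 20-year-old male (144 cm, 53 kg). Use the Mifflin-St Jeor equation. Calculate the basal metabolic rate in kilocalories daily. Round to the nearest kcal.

1335 kilocalories daily

Mifflin-St Jeor (male): BMR = 10(53) + 6.25(144) − 5(20) + 5 = 530 + 900 − 100 + 5 = 1335 kcal/day.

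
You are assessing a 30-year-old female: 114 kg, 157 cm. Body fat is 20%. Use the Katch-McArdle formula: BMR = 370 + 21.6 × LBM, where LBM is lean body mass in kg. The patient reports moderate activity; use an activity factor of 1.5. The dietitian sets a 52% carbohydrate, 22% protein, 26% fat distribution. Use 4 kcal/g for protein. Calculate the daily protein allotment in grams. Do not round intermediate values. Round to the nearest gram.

LBM = 114 × (1 − 0.2) = 91.2 kg. Katch-McArdle: BMR = 370 + 21.6 × 91.2 = 2339.92 kcal/day.
TEE = 2339.92 × 1.5 = 3509.88 kcal/day.
Protein energy = 22% × 3509.88 = 772.1736 kcal.
Protein = 772.1736 ÷ 4 kcal/g = 193.0434 g.

193 g/day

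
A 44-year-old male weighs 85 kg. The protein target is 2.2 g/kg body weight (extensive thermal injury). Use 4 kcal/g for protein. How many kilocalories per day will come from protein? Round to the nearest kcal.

748 kcal/day

Protein = 2.2 g/kg × 85 kg = 187 g/day.
Protein energy = 187 g × 4 kcal/g = 748 kcal/day.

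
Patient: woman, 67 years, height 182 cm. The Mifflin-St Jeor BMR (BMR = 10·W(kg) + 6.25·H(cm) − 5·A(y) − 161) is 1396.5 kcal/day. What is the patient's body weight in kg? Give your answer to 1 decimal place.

75.5 kg

1396.5 = 10·W + 6.25(182) − 5(67) − 161
10·W = 1396.5 − 641.5 = 755, so W = 75.5 kg.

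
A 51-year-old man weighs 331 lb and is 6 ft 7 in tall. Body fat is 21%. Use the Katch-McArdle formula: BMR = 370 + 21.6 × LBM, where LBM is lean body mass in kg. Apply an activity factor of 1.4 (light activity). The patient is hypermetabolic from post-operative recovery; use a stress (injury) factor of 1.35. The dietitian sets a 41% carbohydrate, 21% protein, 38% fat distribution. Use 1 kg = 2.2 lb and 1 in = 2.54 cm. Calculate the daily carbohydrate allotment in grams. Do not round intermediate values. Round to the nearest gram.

569 g/day

Convert to metric: weight = 331 ÷ 2.2 = 150.4545 kg; height = (6×12 + 7) × 2.54 = 79 × 2.54 = 200.66 cm.
LBM = 150.4545 × (1 − 0.21) = 118.8591 kg. Katch-McArdle: BMR = 370 + 21.6 × 118.8591 = 2937.3564 kcal/day.
TEE = 2937.3564 × 1.4 = 4112.2989 kcal/day.
With stress factor 1.35: 4112.2989 × 1.35 = 5551.6035 kcal/day.
Carbohydrate energy = 41% × 5551.6035 = 2276.1574 kcal.
Carbohydrate = 2276.1574 ÷ 4 kcal/g = 569.0394 g.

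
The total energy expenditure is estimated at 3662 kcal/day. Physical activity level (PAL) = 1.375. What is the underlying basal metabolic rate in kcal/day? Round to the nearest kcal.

2663 kcal/day

BMR = TEE ÷ activity factor = 3662 ÷ 1.375 = 2663.2727 kcal/day.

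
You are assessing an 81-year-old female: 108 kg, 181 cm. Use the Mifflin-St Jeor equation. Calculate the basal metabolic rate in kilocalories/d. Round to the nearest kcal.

Mifflin-St Jeor (female): BMR = 10(108) + 6.25(181) − 5(81) − 161 = 1080 + 1131.25 − 405 − 161 = 1645.25 kcal/day.

1645 kilocalories/d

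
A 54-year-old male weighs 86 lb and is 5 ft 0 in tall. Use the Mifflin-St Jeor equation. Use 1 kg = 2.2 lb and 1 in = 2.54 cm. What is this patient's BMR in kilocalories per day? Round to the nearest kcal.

Convert to metric: weight = 86 ÷ 2.2 = 39.0909 kg; height = (5×12 + 0) × 2.54 = 60 × 2.54 = 152.4 cm.
Mifflin-St Jeor (male): BMR = 10(39.0909) + 6.25(152.4) − 5(54) + 5 = 390.9091 + 952.5 − 270 + 5 = 1078.4091 kcal/day.

1078 kilocalories per day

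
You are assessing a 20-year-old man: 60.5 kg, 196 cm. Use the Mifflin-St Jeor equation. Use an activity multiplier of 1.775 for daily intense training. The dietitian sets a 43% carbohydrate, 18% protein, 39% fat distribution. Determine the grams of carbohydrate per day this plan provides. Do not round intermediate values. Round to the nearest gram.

331 g/day

Mifflin-St Jeor (male): BMR = 10(60.5) + 6.25(196) − 5(20) + 5 = 605 + 1225 − 100 + 5 = 1735 kcal/day.
TEE = 1735 × 1.775 = 3079.625 kcal/day.
Carbohydrate energy = 43% × 3079.625 = 1324.2388 kcal.
Carbohydrate = 1324.2388 ÷ 4 kcal/g = 331.0597 g.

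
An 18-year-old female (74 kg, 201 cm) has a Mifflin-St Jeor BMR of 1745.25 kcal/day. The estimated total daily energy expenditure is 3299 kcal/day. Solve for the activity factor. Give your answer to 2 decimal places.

Activity factor = TEE ÷ BMR = 3299 ÷ 1745.25 = 1.89.

1.89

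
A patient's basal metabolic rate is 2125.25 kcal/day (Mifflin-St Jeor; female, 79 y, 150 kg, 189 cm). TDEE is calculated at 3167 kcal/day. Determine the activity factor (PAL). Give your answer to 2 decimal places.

Activity factor = TEE ÷ BMR = 3167 ÷ 2125.25 = 1.49.

1.49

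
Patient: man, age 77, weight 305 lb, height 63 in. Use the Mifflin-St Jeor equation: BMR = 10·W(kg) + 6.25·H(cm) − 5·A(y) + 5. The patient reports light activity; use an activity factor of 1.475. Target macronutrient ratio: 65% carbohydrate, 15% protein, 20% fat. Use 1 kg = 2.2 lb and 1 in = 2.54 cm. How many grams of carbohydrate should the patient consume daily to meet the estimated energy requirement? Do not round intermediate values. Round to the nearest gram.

481 g/day

Convert to metric: weight = 305 ÷ 2.2 = 138.6364 kg; height = 63 × 2.54 = 160.02 cm.
Mifflin-St Jeor (male): BMR = 10(138.6364) + 6.25(160.02) − 5(77) + 5 = 1386.3636 + 1000.125 − 385 + 5 = 2006.4886 kcal/day.
TEE = 2006.4886 × 1.475 = 2959.5707 kcal/day.
Carbohydrate energy = 65% × 2959.5707 = 1923.721 kcal.
Carbohydrate = 1923.721 ÷ 4 kcal/g = 480.9302 g.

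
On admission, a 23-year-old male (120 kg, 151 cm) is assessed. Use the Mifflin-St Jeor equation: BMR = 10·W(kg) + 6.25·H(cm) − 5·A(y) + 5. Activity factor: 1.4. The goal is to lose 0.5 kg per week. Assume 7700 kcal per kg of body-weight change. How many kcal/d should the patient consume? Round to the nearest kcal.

Mifflin-St Jeor (male): BMR = 10(120) + 6.25(151) − 5(23) + 5 = 1200 + 943.75 − 115 + 5 = 2033.75 kcal/day.
TEE = 2033.75 × 1.4 = 2847.25 kcal/day.
Required daily deficit = 0.5 × 7700 ÷ 7 = 550 kcal/day.
Target intake = 2847.25 − 550 = 2297.25 kcal/day.

2297 kcal/d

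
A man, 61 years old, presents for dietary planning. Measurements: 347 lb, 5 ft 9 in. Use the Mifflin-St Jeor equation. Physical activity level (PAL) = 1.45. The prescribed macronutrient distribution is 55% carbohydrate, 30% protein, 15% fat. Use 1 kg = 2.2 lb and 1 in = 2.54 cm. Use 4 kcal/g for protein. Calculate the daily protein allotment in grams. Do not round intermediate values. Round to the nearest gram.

Convert to metric: weight = 347 ÷ 2.2 = 157.7273 kg; height = (5×12 + 9) × 2.54 = 69 × 2.54 = 175.26 cm.
Mifflin-St Jeor (male): BMR = 10(157.7273) + 6.25(175.26) − 5(61) + 5 = 1577.2727 + 1095.375 − 305 + 5 = 2372.6477 kcal/day.
TEE = 2372.6477 × 1.45 = 3440.3392 kcal/day.
Protein energy = 30% × 3440.3392 = 1032.1018 kcal.
Protein = 1032.1018 ÷ 4 kcal/g = 258.0254 g.

258 g/day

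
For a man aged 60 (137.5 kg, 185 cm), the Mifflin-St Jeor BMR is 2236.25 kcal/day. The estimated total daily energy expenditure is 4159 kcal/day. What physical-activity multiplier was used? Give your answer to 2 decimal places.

1.86

Activity factor = TEE ÷ BMR = 4159 ÷ 2236.25 = 1.86.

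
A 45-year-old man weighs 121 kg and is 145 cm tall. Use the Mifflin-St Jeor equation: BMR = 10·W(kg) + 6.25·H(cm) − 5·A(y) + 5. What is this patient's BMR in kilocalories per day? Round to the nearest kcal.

1896 kilocalories per day

Mifflin-St Jeor (male): BMR = 10(121) + 6.25(145) − 5(45) + 5 = 1210 + 906.25 − 225 + 5 = 1896.25 kcal/day.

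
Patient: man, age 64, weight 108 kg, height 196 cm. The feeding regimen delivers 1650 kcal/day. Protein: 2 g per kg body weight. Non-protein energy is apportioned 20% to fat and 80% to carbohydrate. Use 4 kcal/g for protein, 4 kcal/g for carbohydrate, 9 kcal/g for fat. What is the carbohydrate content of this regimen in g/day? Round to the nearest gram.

Protein = 2 × 108 = 216 g → 216 × 4 = 864 kcal.
Non-protein calories = 1650 − 864 = 786 kcal.
Fat: 20% × 786 = 157.2 kcal; carbohydrate: 628.8 kcal.
Carbohydrate: 628.8 kcal ÷ 4 kcal/g = 157.2 g.

157 g/day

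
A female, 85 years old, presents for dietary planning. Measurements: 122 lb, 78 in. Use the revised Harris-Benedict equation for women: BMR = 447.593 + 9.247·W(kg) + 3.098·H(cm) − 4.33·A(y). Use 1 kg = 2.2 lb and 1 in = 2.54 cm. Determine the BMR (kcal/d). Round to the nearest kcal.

Convert to metric: weight = 122 ÷ 2.2 = 55.4545 kg; height = 78 × 2.54 = 198.12 cm.
Harris-Benedict: BMR = 447.593 + 9.247(55.4545) + 3.098(198.12) − 4.33(85) = 1206.1069 kcal/day.

1206 kcal/d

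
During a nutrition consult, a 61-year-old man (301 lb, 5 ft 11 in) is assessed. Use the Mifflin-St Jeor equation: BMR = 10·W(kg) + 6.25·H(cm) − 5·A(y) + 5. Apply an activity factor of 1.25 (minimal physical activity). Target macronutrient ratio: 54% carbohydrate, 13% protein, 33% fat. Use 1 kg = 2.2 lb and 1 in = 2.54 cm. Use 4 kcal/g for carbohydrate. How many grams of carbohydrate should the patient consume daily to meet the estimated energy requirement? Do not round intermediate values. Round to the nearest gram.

Convert to metric: weight = 301 ÷ 2.2 = 136.8182 kg; height = (5×12 + 11) × 2.54 = 71 × 2.54 = 180.34 cm.
Mifflin-St Jeor (male): BMR = 10(136.8182) + 6.25(180.34) − 5(61) + 5 = 1368.1818 + 1127.125 − 305 + 5 = 2195.3068 kcal/day.
TEE = 2195.3068 × 1.25 = 2744.1335 kcal/day.
Carbohydrate energy = 54% × 2744.1335 = 1481.8321 kcal.
Carbohydrate = 1481.8321 ÷ 4 kcal/g = 370.458 g.

370 g/day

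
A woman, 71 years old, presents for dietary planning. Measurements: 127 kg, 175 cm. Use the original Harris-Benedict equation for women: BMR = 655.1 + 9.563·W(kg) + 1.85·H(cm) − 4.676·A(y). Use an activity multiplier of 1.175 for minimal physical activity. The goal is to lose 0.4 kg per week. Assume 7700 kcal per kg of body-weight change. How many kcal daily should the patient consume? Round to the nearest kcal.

1747 kcal daily

Harris-Benedict: BMR = 655.1 + 9.563(127) + 1.85(175) − 4.676(71) = 1861.355 kcal/day.
TEE = 1861.355 × 1.175 = 2187.0921 kcal/day.
Required daily deficit = 0.4 × 7700 ÷ 7 = 440 kcal/day.
Target intake = 2187.0921 − 440 = 1747.0921 kcal/day.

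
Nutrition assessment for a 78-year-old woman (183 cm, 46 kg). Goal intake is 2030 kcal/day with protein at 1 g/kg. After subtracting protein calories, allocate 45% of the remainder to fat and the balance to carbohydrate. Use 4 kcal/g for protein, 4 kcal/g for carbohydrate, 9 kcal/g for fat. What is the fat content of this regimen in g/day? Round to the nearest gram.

92 g/day

Protein = 1 × 46 = 46 g → 46 × 4 = 184 kcal.
Non-protein calories = 2030 − 184 = 1846 kcal.
Fat: 45% × 1846 = 830.7 kcal; carbohydrate: 1015.3 kcal.
Fat: 830.7 kcal ÷ 9 kcal/g = 92.3 g.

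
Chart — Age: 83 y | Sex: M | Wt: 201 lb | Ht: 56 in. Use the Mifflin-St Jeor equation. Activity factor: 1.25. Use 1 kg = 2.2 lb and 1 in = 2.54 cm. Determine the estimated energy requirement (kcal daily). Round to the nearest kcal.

1741 kcal daily

Convert to metric: weight = 201 ÷ 2.2 = 91.3636 kg; height = 56 × 2.54 = 142.24 cm.
Mifflin-St Jeor (male): BMR = 10(91.3636) + 6.25(142.24) − 5(83) + 5 = 913.6364 + 889 − 415 + 5 = 1392.6364 kcal/day.
TEE = BMR × activity factor = 1392.6364 × 1.25 = 1740.7955 kcal/day.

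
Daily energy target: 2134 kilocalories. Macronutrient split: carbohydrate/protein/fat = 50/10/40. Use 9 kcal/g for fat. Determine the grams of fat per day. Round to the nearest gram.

95 g/day

Fat energy = 40% × 2134 = 853.6 kcal.
At 9 kcal/g: 853.6 ÷ 9 = 94.8444 g.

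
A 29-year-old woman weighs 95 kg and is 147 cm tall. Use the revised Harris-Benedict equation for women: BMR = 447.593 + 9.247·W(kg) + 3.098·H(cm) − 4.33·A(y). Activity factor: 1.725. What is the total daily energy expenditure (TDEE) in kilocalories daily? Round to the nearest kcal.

2856 kilocalories daily

Harris-Benedict: BMR = 447.593 + 9.247(95) + 3.098(147) − 4.33(29) = 1655.894 kcal/day.
TEE = BMR × activity factor = 1655.894 × 1.725 = 2856.4172 kcal/day.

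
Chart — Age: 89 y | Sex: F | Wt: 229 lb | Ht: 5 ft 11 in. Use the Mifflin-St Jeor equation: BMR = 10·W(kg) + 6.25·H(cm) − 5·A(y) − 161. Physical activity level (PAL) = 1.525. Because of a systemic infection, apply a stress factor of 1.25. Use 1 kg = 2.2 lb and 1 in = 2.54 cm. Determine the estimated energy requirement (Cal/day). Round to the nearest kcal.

2978 Cal/day

Convert to metric: weight = 229 ÷ 2.2 = 104.0909 kg; height = (5×12 + 11) × 2.54 = 71 × 2.54 = 180.34 cm.
Mifflin-St Jeor (female): BMR = 10(104.0909) + 6.25(180.34) − 5(89) − 161 = 1040.9091 + 1127.125 − 445 − 161 = 1562.0341 kcal/day.
TEE = BMR × activity factor = 1562.0341 × 1.525 = 2382.102 kcal/day.
Apply stress factor: 2382.102 × 1.25 = 2977.6275 kcal/day.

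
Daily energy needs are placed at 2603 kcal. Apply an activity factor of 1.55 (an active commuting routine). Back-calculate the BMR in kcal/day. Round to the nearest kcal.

1679 kcal/day

BMR = TEE ÷ activity factor = 2603 ÷ 1.55 = 1679.3548 kcal/day.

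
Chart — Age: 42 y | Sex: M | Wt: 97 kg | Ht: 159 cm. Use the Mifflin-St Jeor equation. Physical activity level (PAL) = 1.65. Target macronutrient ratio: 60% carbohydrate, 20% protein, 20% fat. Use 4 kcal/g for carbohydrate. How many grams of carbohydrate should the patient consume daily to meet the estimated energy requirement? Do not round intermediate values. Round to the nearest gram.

Mifflin-St Jeor (male): BMR = 10(97) + 6.25(159) − 5(42) + 5 = 970 + 993.75 − 210 + 5 = 1758.75 kcal/day.
TEE = 1758.75 × 1.65 = 2901.9375 kcal/day.
Carbohydrate energy = 60% × 2901.9375 = 1741.1625 kcal.
Carbohydrate = 1741.1625 ÷ 4 kcal/g = 435.2906 g.

435 g/day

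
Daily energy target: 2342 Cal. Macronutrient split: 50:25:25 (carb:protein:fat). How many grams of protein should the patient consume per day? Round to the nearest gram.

146 g/day

Protein energy = 25% × 2342 = 585.5 kcal.
At 4 kcal/g: 585.5 ÷ 4 = 146.375 g.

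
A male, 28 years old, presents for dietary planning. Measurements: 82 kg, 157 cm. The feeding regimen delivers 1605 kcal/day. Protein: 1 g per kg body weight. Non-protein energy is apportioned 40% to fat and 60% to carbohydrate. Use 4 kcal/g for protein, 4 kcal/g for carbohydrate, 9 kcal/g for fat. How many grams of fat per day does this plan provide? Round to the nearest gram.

Protein = 1 × 82 = 82 g → 82 × 4 = 328 kcal.
Non-protein calories = 1605 − 328 = 1277 kcal.
Fat: 40% × 1277 = 510.8 kcal; carbohydrate: 766.2 kcal.
Fat: 510.8 kcal ÷ 9 kcal/g = 56.7556 g.

57 g/day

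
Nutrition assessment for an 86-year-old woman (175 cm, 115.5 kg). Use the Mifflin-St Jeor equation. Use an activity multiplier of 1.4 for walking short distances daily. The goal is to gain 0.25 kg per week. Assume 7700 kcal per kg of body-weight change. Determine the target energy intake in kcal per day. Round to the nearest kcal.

Mifflin-St Jeor (female): BMR = 10(115.5) + 6.25(175) − 5(86) − 161 = 1155 + 1093.75 − 430 − 161 = 1657.75 kcal/day.
TEE = 1657.75 × 1.4 = 2320.85 kcal/day.
Required daily surplus = 0.25 × 7700 ÷ 7 = 275 kcal/day.
Target intake = 2320.85 + 275 = 2595.85 kcal/day.

2596 kcal per day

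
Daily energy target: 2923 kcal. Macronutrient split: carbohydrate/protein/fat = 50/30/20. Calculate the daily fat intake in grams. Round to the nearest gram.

Fat energy = 20% × 2923 = 584.6 kcal.
At 9 kcal/g: 584.6 ÷ 9 = 64.9556 g.

65 g/day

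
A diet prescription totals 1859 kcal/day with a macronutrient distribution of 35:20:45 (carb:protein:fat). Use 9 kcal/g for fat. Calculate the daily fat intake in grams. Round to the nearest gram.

93 g/day

Fat energy = 45% × 1859 = 836.55 kcal.
At 9 kcal/g: 836.55 ÷ 9 = 92.95 g.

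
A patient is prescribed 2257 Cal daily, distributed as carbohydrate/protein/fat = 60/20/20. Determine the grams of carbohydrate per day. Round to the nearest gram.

Carbohydrate energy = 60% × 2257 = 1354.2 kcal.
At 4 kcal/g: 1354.2 ÷ 4 = 338.55 g.

339 g/day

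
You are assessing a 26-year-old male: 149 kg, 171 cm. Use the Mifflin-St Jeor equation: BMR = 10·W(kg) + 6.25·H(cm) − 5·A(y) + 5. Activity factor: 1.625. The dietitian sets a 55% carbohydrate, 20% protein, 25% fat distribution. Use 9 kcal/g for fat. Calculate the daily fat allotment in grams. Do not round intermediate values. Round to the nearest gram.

110 g/day

Mifflin-St Jeor (male): BMR = 10(149) + 6.25(171) − 5(26) + 5 = 1490 + 1068.75 − 130 + 5 = 2433.75 kcal/day.
TEE = 2433.75 × 1.625 = 3954.8438 kcal/day.
Fat energy = 25% × 3954.8438 = 988.7109 kcal.
Fat = 988.7109 ÷ 9 kcal/g = 109.8568 g.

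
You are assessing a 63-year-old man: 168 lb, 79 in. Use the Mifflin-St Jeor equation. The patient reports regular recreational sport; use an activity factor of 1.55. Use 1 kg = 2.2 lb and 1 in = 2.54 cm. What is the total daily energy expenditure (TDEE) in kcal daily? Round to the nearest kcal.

2647 kcal daily

Convert to metric: weight = 168 ÷ 2.2 = 76.3636 kg; height = 79 × 2.54 = 200.66 cm.
Mifflin-St Jeor (male): BMR = 10(76.3636) + 6.25(200.66) − 5(63) + 5 = 763.6364 + 1254.125 − 315 + 5 = 1707.7614 kcal/day.
TEE = BMR × activity factor = 1707.7614 × 1.55 = 2647.0301 kcal/day.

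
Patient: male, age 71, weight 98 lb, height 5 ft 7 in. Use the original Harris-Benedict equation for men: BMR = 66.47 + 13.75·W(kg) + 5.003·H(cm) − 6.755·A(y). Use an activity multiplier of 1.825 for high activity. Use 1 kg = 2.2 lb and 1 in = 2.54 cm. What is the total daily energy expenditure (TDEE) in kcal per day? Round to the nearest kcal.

1918 kcal per day

Convert to metric: weight = 98 ÷ 2.2 = 44.5455 kg; height = (5×12 + 7) × 2.54 = 67 × 2.54 = 170.18 cm.
Harris-Benedict: BMR = 66.47 + 13.75(44.5455) + 5.003(170.18) − 6.755(71) = 1050.7755 kcal/day.
TEE = BMR × activity factor = 1050.7755 × 1.825 = 1917.6654 kcal/day.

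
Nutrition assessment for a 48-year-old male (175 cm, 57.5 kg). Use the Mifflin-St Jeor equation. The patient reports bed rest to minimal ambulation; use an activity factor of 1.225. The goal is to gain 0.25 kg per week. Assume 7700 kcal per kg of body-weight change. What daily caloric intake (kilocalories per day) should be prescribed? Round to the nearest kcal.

Mifflin-St Jeor (male): BMR = 10(57.5) + 6.25(175) − 5(48) + 5 = 575 + 1093.75 − 240 + 5 = 1433.75 kcal/day.
TEE = 1433.75 × 1.225 = 1756.3438 kcal/day.
Required daily surplus = 0.25 × 7700 ÷ 7 = 275 kcal/day.
Target intake = 1756.3438 + 275 = 2031.3438 kcal/day.

2031 kilocalories per day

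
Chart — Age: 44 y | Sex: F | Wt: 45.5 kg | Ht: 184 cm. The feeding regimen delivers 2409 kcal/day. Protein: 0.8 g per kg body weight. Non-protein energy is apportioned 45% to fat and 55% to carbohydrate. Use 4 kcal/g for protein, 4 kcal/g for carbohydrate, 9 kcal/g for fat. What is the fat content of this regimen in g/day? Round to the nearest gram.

113 g/day

Protein = 0.8 × 45.5 = 36.4 g → 36.4 × 4 = 145.6 kcal.
Non-protein calories = 2409 − 145.6 = 2263.4 kcal.
Fat: 45% × 2263.4 = 1018.53 kcal; carbohydrate: 1244.87 kcal.
Fat: 1018.53 kcal ÷ 9 kcal/g = 113.17 g.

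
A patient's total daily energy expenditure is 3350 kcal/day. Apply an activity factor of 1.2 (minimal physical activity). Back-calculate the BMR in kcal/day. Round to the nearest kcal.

2792 kcal/day

BMR = TEE ÷ activity factor = 3350 ÷ 1.2 = 2791.6667 kcal/day.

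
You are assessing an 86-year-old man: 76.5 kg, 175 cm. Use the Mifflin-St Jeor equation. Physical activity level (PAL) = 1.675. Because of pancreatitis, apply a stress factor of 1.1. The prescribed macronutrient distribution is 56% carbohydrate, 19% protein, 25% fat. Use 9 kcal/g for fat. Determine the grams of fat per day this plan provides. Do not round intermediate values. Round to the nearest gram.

Mifflin-St Jeor (male): BMR = 10(76.5) + 6.25(175) − 5(86) + 5 = 765 + 1093.75 − 430 + 5 = 1433.75 kcal/day.
TEE = 1433.75 × 1.675 = 2401.5313 kcal/day.
With stress factor 1.1: 2401.5313 × 1.1 = 2641.6844 kcal/day.
Fat energy = 25% × 2641.6844 = 660.4211 kcal.
Fat = 660.4211 ÷ 9 kcal/g = 73.3801 g.

73 g/day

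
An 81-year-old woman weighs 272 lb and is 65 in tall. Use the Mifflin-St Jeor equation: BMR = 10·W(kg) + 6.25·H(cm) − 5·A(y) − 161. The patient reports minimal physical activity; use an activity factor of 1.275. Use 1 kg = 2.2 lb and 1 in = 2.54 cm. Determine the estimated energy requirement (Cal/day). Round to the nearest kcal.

Convert to metric: weight = 272 ÷ 2.2 = 123.6364 kg; height = 65 × 2.54 = 165.1 cm.
Mifflin-St Jeor (female): BMR = 10(123.6364) + 6.25(165.1) − 5(81) − 161 = 1236.3636 + 1031.875 − 405 − 161 = 1702.2386 kcal/day.
TEE = BMR × activity factor = 1702.2386 × 1.275 = 2170.3543 kcal/day.

2170 Cal/day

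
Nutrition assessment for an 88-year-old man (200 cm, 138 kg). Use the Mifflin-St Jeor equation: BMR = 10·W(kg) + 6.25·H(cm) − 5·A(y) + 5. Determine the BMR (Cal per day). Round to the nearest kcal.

2195 Cal per day

Mifflin-St Jeor (male): BMR = 10(138) + 6.25(200) − 5(88) + 5 = 1380 + 1250 − 440 + 5 = 2195 kcal/day.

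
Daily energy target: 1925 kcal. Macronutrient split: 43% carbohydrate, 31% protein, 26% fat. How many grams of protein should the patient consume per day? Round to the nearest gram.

Protein energy = 31% × 1925 = 596.75 kcal.
At 4 kcal/g: 596.75 ÷ 4 = 149.1875 g.

149 g/day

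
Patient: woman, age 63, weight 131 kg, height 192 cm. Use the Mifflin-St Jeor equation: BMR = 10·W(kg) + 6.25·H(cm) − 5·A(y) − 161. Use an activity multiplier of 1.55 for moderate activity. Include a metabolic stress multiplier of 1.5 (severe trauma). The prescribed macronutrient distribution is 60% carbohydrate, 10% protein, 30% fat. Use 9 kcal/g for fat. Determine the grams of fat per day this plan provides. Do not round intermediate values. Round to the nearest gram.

Mifflin-St Jeor (female): BMR = 10(131) + 6.25(192) − 5(63) − 161 = 1310 + 1200 − 315 − 161 = 2034 kcal/day.
TEE = 2034 × 1.55 = 3152.7 kcal/day.
With stress factor 1.5: 3152.7 × 1.5 = 4729.05 kcal/day.
Fat energy = 30% × 4729.05 = 1418.715 kcal.
Fat = 1418.715 ÷ 9 kcal/g = 157.635 g.

158 g/day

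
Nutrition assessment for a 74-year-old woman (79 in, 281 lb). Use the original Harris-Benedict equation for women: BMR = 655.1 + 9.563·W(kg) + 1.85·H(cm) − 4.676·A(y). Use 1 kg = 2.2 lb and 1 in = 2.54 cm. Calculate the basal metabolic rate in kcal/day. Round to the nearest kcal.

1902 kcal/day

Convert to metric: weight = 281 ÷ 2.2 = 127.7273 kg; height = 79 × 2.54 = 200.66 cm.
Harris-Benedict: BMR = 655.1 + 9.563(127.7273) + 1.85(200.66) − 4.676(74) = 1901.7529 kcal/day.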